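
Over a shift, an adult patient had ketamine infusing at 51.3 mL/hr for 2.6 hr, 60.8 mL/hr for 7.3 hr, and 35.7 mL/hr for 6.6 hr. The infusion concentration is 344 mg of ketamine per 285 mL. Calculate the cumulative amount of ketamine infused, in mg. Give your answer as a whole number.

981 mg

Concentration = 344 mg ÷ 285 mL = 1.207018 mg/mL
Stage 1: 51.3 mL/hr × 2.6 hr = 133.38 mL → 133.38 mL × 1.207018 mg/mL = 160.992 mg
Stage 2: 60.8 mL/hr × 7.3 hr = 443.84 mL → 443.84 mL × 1.207018 mg/mL = 535.7227 mg
Stage 3: 35.7 mL/hr × 6.6 hr = 235.62 mL → 235.62 mL × 1.207018 mg/mL = 284.3975 mg
Total = 160.992 + 535.7227 + 284.3975 = 981.1121 mg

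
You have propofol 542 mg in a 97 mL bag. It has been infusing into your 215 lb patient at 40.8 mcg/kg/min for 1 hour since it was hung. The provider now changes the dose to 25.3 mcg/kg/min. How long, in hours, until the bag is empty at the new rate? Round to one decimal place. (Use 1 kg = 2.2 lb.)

2.0 hours

Initial rate:
Weight = 215 lb ÷ 2.2 lb/kg = 97.72727 kg
Dose = 40.8 mcg/kg/min × 97.72727 kg = 3987.273 mcg/min
3987.273 mcg/min × 60 min/hr = 239236.4 mcg/hr
Concentration = 542 mg ÷ 97 mL = 5.587629 mg/mL = 5587.629 mcg/mL
Rate = 239236.4 mcg/hr ÷ 5587.629 mcg/mL = 42.81536 mL/hr
Volume infused so far = 42.81536 mL/hr × 1 hr = 42.81536 mL
Volume remaining = 97 − 42.81536 = 54.18464 mL
New rate:
Dose = 25.3 mcg/kg/min × 97.72727 kg = 2472.5 mcg/min
2472.5 mcg/min × 60 min/hr = 148350 mcg/hr
Rate = 148350 mcg/hr ÷ 5587.629 mcg/mL = 26.54972 mL/hr
Time remaining = 54.18464 mL ÷ 26.54972 mL/hr = 2.040874 hr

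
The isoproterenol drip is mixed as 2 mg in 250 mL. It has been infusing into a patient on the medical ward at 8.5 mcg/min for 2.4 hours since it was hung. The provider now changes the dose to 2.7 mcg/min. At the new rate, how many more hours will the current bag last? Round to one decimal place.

4.8 hours

Initial rate:
8.5 mcg/min × 60 min/hr = 510 mcg/hr
Concentration = 2 mg ÷ 250 mL = 0.008 mg/mL = 8 mcg/mL
Rate = 510 mcg/hr ÷ 8 mcg/mL = 63.75 mL/hr
Volume infused so far = 63.75 mL/hr × 2.4 hr = 153 mL
Volume remaining = 250 − 153 = 97 mL
New rate:
2.7 mcg/min × 60 min/hr = 162 mcg/hr
Rate = 162 mcg/hr ÷ 8 mcg/mL = 20.25 mL/hr
Time remaining = 97 mL ÷ 20.25 mL/hr = 4.790123 hr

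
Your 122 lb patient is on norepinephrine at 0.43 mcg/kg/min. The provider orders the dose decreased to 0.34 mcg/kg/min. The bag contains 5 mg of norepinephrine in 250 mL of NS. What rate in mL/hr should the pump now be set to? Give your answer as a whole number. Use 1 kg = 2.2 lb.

Weight = 122 lb ÷ 2.2 lb/kg = 55.45455 kg
Dose = 0.34 mcg/kg/min × 55.45455 kg = 18.85455 mcg/min
18.85455 mcg/min × 60 min/hr = 1131.273 mcg/hr
Concentration = 5 mg ÷ 250 mL = 0.02 mg/mL = 20 mcg/mL
Rate = 1131.273 mcg/hr ÷ 20 mcg/mL = 56.56364 mL/hr

57 mL/hr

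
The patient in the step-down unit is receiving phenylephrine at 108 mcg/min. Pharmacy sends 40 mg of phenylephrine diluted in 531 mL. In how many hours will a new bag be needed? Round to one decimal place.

108 mcg/min × 60 min/hr = 6480 mcg/hr
Concentration = 40 mg ÷ 531 mL = 0.07532957 mg/mL = 75.32957 mcg/mL
Rate = 6480 mcg/hr ÷ 75.32957 mcg/mL = 86.022 mL/hr
Duration = 531 mL ÷ 86.022 mL/hr = 6.17284 hr

6.2 hours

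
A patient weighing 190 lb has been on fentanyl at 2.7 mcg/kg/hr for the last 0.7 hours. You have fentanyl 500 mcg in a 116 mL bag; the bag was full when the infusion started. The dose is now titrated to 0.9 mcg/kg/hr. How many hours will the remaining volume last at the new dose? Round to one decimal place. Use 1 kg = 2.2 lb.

Initial rate:
Weight = 190 lb ÷ 2.2 lb/kg = 86.36364 kg
Dose = 2.7 mcg/kg/hr × 86.36364 kg = 233.1818 mcg/hr
Concentration = 500 mcg ÷ 116 mL = 4.310345 mcg/mL
Rate = 233.1818 mcg/hr ÷ 4.310345 mcg/mL = 54.09818 mL/hr
Volume infused so far = 54.09818 mL/hr × 0.7 hr = 37.86873 mL
Volume remaining = 116 − 37.86873 = 78.13127 mL
New rate:
Dose = 0.9 mcg/kg/hr × 86.36364 kg = 77.72727 mcg/hr
Rate = 77.72727 mcg/hr ÷ 4.310345 mcg/mL = 18.03273 mL/hr
Time remaining = 78.13127 mL ÷ 18.03273 mL/hr = 4.332749 hr

4.3 hours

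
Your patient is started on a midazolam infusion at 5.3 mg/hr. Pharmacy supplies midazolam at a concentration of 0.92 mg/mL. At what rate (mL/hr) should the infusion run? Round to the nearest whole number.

Rate = 5.3 mg/hr ÷ 0.92 mg/mL = 5.76087 mL/hr

6 mL/hr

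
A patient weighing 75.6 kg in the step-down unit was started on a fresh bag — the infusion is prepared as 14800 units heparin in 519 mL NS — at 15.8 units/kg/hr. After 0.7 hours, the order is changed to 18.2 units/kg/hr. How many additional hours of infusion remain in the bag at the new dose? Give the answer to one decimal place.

Initial rate:
Dose = 15.8 units/kg/hr × 75.6 kg = 1194.48 units/hr
Concentration = 14800 units ÷ 519 mL = 28.51638 units/mL
Rate = 1194.48 units/hr ÷ 28.51638 units/mL = 41.88751 mL/hr
Volume infused so far = 41.88751 mL/hr × 0.7 hr = 29.32126 mL
Volume remaining = 519 − 29.32126 = 489.6787 mL
New rate:
Dose = 18.2 units/kg/hr × 75.6 kg = 1375.92 units/hr
Rate = 1375.92 units/hr ÷ 28.51638 units/mL = 48.25017 mL/hr
Time remaining = 489.6787 mL ÷ 48.25017 mL/hr = 10.14875 hr

10.1 hours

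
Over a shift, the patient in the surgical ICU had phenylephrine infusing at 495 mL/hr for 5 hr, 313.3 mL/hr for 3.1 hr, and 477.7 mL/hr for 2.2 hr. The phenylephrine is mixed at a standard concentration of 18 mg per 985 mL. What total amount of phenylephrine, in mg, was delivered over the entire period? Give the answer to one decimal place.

82.2 mg

Concentration = 18 mg ÷ 985 mL = 0.01827411 mg/mL
Stage 1: 495 mL/hr × 5 hr = 2475 mL → 2475 mL × 0.01827411 mg/mL = 45.22843 mg
Stage 2: 313.3 mL/hr × 3.1 hr = 971.23 mL → 971.23 mL × 0.01827411 mg/mL = 17.74837 mg
Stage 3: 477.7 mL/hr × 2.2 hr = 1050.94 mL → 1050.94 mL × 0.01827411 mg/mL = 19.20499 mg
Total = 45.22843 + 17.74837 + 19.20499 = 82.18179 mg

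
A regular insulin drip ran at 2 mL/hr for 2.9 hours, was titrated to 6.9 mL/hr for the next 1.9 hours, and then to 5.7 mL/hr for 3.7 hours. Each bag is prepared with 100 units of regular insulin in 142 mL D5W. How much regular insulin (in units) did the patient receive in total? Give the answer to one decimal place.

Concentration = 100 units ÷ 142 mL = 0.7042254 units/mL
Stage 1: 2 mL/hr × 2.9 hr = 5.8 mL → 5.8 mL × 0.7042254 units/mL = 4.084507 units
Stage 2: 6.9 mL/hr × 1.9 hr = 13.11 mL → 13.11 mL × 0.7042254 units/mL = 9.232394 units
Stage 3: 5.7 mL/hr × 3.7 hr = 21.09 mL → 21.09 mL × 0.7042254 units/mL = 14.85211 units
Total = 4.084507 + 9.232394 + 14.85211 = 28.16901 units

28.2 units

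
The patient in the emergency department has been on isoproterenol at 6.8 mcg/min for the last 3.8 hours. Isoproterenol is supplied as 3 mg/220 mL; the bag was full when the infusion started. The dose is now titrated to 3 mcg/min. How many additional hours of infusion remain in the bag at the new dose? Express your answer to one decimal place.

Initial rate:
6.8 mcg/min × 60 min/hr = 408 mcg/hr
Concentration = 3 mg ÷ 220 mL = 0.01363636 mg/mL = 13.63636 mcg/mL
Rate = 408 mcg/hr ÷ 13.63636 mcg/mL = 29.92 mL/hr
Volume infused so far = 29.92 mL/hr × 3.8 hr = 113.696 mL
Volume remaining = 220 − 113.696 = 106.304 mL
New rate:
3 mcg/min × 60 min/hr = 180 mcg/hr
Rate = 180 mcg/hr ÷ 13.63636 mcg/mL = 13.2 mL/hr
Time remaining = 106.304 mL ÷ 13.2 mL/hr = 8.053333 hr

8.1 hours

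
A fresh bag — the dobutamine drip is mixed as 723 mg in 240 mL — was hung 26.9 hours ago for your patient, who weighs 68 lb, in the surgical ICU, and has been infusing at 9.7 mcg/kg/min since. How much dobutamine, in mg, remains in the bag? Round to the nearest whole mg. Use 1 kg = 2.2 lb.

Weight = 68 lb ÷ 2.2 lb/kg = 30.90909 kg
Dose = 9.7 mcg/kg/min × 30.90909 kg = 299.8182 mcg/min
299.8182 mcg/min × 60 min/hr = 17989.09 mcg/hr
Concentration = 723 mg ÷ 240 mL = 3.0125 mg/mL = 3012.5 mcg/mL
Rate = 17989.09 mcg/hr ÷ 3012.5 mcg/mL = 5.971482 mL/hr
Volume infused = 5.971482 mL/hr × 26.9 hr = 160.6329 mL
Volume remaining = 240 − 160.6329 = 79.36712 mL
Drug remaining = 79.36712 mL × 3012.5 mcg/mL = 239093.5 mcg = 239.0935 mg

239 mg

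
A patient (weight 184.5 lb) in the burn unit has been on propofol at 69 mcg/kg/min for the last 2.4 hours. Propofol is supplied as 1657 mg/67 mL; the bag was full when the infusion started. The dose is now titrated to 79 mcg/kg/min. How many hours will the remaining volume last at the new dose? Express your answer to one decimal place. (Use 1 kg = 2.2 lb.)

2.1 hours

Initial rate:
Weight = 184.5 lb ÷ 2.2 lb/kg = 83.86364 kg
Dose = 69 mcg/kg/min × 83.86364 kg = 5786.591 mcg/min
5786.591 mcg/min × 60 min/hr = 347195.5 mcg/hr
Concentration = 1657 mg ÷ 67 mL = 24.73134 mg/mL = 24731.34 mcg/mL
Rate = 347195.5 mcg/hr ÷ 24731.34 mcg/mL = 14.03868 mL/hr
Volume infused so far = 14.03868 mL/hr × 2.4 hr = 33.69284 mL
Volume remaining = 67 − 33.69284 = 33.30716 mL
New rate:
Dose = 79 mcg/kg/min × 83.86364 kg = 6625.227 mcg/min
6625.227 mcg/min × 60 min/hr = 397513.6 mcg/hr
Rate = 397513.6 mcg/hr ÷ 24731.34 mcg/mL = 16.07327 mL/hr
Time remaining = 33.30716 mL ÷ 16.07327 mL/hr = 2.072208 hr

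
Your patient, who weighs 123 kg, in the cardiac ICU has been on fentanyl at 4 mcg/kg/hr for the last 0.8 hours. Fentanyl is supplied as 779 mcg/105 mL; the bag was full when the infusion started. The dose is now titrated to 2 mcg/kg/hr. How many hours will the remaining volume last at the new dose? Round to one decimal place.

1.6 hours

Initial rate:
Dose = 4 mcg/kg/hr × 123 kg = 492 mcg/hr
Concentration = 779 mcg ÷ 105 mL = 7.419048 mcg/mL
Rate = 492 mcg/hr ÷ 7.419048 mcg/mL = 66.31579 mL/hr
Volume infused so far = 66.31579 mL/hr × 0.8 hr = 53.05263 mL
Volume remaining = 105 − 53.05263 = 51.94737 mL
New rate:
Dose = 2 mcg/kg/hr × 123 kg = 246 mcg/hr
Rate = 246 mcg/hr ÷ 7.419048 mcg/mL = 33.15789 mL/hr
Time remaining = 51.94737 mL ÷ 33.15789 mL/hr = 1.566667 hr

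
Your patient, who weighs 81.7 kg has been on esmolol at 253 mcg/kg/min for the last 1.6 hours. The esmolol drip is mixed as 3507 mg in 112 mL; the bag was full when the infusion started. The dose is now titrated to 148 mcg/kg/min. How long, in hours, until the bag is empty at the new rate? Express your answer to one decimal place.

Initial rate:
Dose = 253 mcg/kg/min × 81.7 kg = 20670.1 mcg/min
20670.1 mcg/min × 60 min/hr = 1240206 mcg/hr
Concentration = 3507 mg ÷ 112 mL = 31.3125 mg/mL = 31312.5 mcg/mL
Rate = 1240206 mcg/hr ÷ 31312.5 mcg/mL = 39.60738 mL/hr
Volume infused so far = 39.60738 mL/hr × 1.6 hr = 63.3718 mL
Volume remaining = 112 − 63.3718 = 48.6282 mL
New rate:
Dose = 148 mcg/kg/min × 81.7 kg = 12091.6 mcg/min
12091.6 mcg/min × 60 min/hr = 725496 mcg/hr
Rate = 725496 mcg/hr ÷ 31312.5 mcg/mL = 23.16953 mL/hr
Time remaining = 48.6282 mL ÷ 23.16953 mL/hr = 2.098799 hr

2.1 hours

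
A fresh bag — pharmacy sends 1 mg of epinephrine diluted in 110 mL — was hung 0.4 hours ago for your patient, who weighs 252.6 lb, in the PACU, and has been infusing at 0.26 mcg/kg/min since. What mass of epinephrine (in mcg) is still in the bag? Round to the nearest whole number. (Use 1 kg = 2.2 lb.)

284 mcg

Weight = 252.6 lb ÷ 2.2 lb/kg = 114.8182 kg
Dose = 0.26 mcg/kg/min × 114.8182 kg = 29.85273 mcg/min
29.85273 mcg/min × 60 min/hr = 1791.164 mcg/hr
Concentration = 1 mg ÷ 110 mL = 0.009090909 mg/mL = 9.090909 mcg/mL
Rate = 1791.164 mcg/hr ÷ 9.090909 mcg/mL = 197.028 mL/hr
Volume infused = 197.028 mL/hr × 0.4 hr = 78.8112 mL
Volume remaining = 110 − 78.8112 = 31.1888 mL
Drug remaining = 31.1888 mL × 9.090909 mcg/mL = 283.5345 mcg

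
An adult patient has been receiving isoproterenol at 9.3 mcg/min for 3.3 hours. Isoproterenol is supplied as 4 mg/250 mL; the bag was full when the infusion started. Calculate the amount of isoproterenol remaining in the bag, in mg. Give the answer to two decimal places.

2.16 mg

9.3 mcg/min × 60 min/hr = 558 mcg/hr
Concentration = 4 mg ÷ 250 mL = 0.016 mg/mL = 16 mcg/mL
Rate = 558 mcg/hr ÷ 16 mcg/mL = 34.875 mL/hr
Volume infused = 34.875 mL/hr × 3.3 hr = 115.0875 mL
Volume remaining = 250 − 115.0875 = 134.9125 mL
Drug remaining = 134.9125 mL × 16 mcg/mL = 2158.6 mcg = 2.1586 mg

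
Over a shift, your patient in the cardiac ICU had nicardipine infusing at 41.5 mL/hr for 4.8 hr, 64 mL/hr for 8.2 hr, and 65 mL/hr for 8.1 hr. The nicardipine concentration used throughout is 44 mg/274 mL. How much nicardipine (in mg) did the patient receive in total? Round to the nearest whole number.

201 mg

Concentration = 44 mg ÷ 274 mL = 0.1605839 mg/mL
Stage 1: 41.5 mL/hr × 4.8 hr = 199.2 mL → 199.2 mL × 0.1605839 mg/mL = 31.98832 mg
Stage 2: 64 mL/hr × 8.2 hr = 524.8 mL → 524.8 mL × 0.1605839 mg/mL = 84.27445 mg
Stage 3: 65 mL/hr × 8.1 hr = 526.5 mL → 526.5 mL × 0.1605839 mg/mL = 84.54745 mg
Total = 31.98832 + 84.27445 + 84.54745 = 200.8102 mg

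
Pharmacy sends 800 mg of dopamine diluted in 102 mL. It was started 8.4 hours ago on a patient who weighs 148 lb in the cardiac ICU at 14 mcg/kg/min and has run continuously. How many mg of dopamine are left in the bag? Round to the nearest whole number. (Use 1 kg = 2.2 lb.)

325 mg

Weight = 148 lb ÷ 2.2 lb/kg = 67.27273 kg
Dose = 14 mcg/kg/min × 67.27273 kg = 941.8182 mcg/min
941.8182 mcg/min × 60 min/hr = 56509.09 mcg/hr
Concentration = 800 mg ÷ 102 mL = 7.843137 mg/mL = 7843.137 mcg/mL
Rate = 56509.09 mcg/hr ÷ 7843.137 mcg/mL = 7.204909 mL/hr
Volume infused = 7.204909 mL/hr × 8.4 hr = 60.52124 mL
Volume remaining = 102 − 60.52124 = 41.47876 mL
Drug remaining = 41.47876 mL × 7843.137 mcg/mL = 325323.6 mcg = 325.3236 mg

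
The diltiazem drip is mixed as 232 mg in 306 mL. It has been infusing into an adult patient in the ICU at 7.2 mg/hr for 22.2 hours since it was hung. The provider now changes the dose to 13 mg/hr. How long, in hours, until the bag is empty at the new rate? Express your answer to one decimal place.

Initial rate:
Concentration = 232 mg ÷ 306 mL = 0.7581699 mg/mL
Rate = 7.2 mg/hr ÷ 0.7581699 mg/mL = 9.496552 mL/hr
Volume infused so far = 9.496552 mL/hr × 22.2 hr = 210.8234 mL
Volume remaining = 306 − 210.8234 = 95.17655 mL
New rate:
Rate = 13 mg/hr ÷ 0.7581699 mg/mL = 17.14655 mL/hr
Time remaining = 95.17655 mL ÷ 17.14655 mL/hr = 5.550769 hr

5.6 hours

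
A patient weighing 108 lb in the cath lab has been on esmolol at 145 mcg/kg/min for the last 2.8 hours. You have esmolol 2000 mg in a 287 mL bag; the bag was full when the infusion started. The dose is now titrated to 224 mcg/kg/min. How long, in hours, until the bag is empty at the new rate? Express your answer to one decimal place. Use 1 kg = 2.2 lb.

Initial rate:
Weight = 108 lb ÷ 2.2 lb/kg = 49.09091 kg
Dose = 145 mcg/kg/min × 49.09091 kg = 7118.182 mcg/min
7118.182 mcg/min × 60 min/hr = 427090.9 mcg/hr
Concentration = 2000 mg ÷ 287 mL = 6.968641 mg/mL = 6968.641 mcg/mL
Rate = 427090.9 mcg/hr ÷ 6968.641 mcg/mL = 61.28755 mL/hr
Volume infused so far = 61.28755 mL/hr × 2.8 hr = 171.6051 mL
Volume remaining = 287 − 171.6051 = 115.3949 mL
New rate:
Dose = 224 mcg/kg/min × 49.09091 kg = 10996.36 mcg/min
10996.36 mcg/min × 60 min/hr = 659781.8 mcg/hr
Rate = 659781.8 mcg/hr ÷ 6968.641 mcg/mL = 94.67869 mL/hr
Time remaining = 115.3949 mL ÷ 94.67869 mL/hr = 1.218805 hr

1.2 hours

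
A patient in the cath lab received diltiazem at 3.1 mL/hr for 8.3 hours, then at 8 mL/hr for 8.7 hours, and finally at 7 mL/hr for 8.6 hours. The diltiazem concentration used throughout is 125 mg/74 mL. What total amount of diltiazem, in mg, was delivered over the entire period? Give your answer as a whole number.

263 mg

Concentration = 125 mg ÷ 74 mL = 1.689189 mg/mL
Stage 1: 3.1 mL/hr × 8.3 hr = 25.73 mL → 25.73 mL × 1.689189 mg/mL = 43.46284 mg
Stage 2: 8 mL/hr × 8.7 hr = 69.6 mL → 69.6 mL × 1.689189 mg/mL = 117.5676 mg
Stage 3: 7 mL/hr × 8.6 hr = 60.2 mL → 60.2 mL × 1.689189 mg/mL = 101.6892 mg
Total = 43.46284 + 117.5676 + 101.6892 = 262.7196 mg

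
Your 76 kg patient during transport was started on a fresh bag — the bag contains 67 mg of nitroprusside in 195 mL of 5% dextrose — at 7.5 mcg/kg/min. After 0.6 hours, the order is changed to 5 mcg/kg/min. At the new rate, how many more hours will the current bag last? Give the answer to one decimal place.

Initial rate:
Dose = 7.5 mcg/kg/min × 76 kg = 570 mcg/min
570 mcg/min × 60 min/hr = 34200 mcg/hr
Concentration = 67 mg ÷ 195 mL = 0.3435897 mg/mL = 343.5897 mcg/mL
Rate = 34200 mcg/hr ÷ 343.5897 mcg/mL = 99.53731 mL/hr
Volume infused so far = 99.53731 mL/hr × 0.6 hr = 59.72239 mL
Volume remaining = 195 − 59.72239 = 135.2776 mL
New rate:
Dose = 5 mcg/kg/min × 76 kg = 380 mcg/min
380 mcg/min × 60 min/hr = 22800 mcg/hr
Rate = 22800 mcg/hr ÷ 343.5897 mcg/mL = 66.35821 mL/hr
Time remaining = 135.2776 mL ÷ 66.35821 mL/hr = 2.038596 hr

2.0 hours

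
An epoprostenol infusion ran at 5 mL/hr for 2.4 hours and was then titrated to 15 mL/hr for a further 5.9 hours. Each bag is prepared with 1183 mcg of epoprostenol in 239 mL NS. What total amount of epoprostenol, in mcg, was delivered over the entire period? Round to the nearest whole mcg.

497 mcg

Concentration = 1183 mcg ÷ 239 mL = 4.949791 mcg/mL
Stage 1: 5 mL/hr × 2.4 hr = 12 mL → 12 mL × 4.949791 mcg/mL = 59.39749 mcg
Stage 2: 15 mL/hr × 5.9 hr = 88.5 mL → 88.5 mL × 4.949791 mcg/mL = 438.0565 mcg
Total = 59.39749 + 438.0565 = 497.454 mcg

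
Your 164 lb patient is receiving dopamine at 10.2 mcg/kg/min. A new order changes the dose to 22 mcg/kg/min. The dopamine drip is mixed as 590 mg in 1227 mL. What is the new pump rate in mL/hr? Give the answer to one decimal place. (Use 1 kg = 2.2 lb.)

Weight = 164 lb ÷ 2.2 lb/kg = 74.54545 kg
Dose = 22 mcg/kg/min × 74.54545 kg = 1640 mcg/min
1640 mcg/min × 60 min/hr = 98400 mcg/hr
Concentration = 590 mg ÷ 1227 mL = 0.4808476 mg/mL = 480.8476 mcg/mL
Rate = 98400 mcg/hr ÷ 480.8476 mcg/mL = 204.6386 mL/hr

204.6 mL/hr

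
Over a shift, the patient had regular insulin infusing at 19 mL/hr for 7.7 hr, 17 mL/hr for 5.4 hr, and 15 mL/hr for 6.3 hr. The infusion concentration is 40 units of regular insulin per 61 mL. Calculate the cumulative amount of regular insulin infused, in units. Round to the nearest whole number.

Concentration = 40 units ÷ 61 mL = 0.6557377 units/mL
Stage 1: 19 mL/hr × 7.7 hr = 146.3 mL → 146.3 mL × 0.6557377 units/mL = 95.93443 units
Stage 2: 17 mL/hr × 5.4 hr = 91.8 mL → 91.8 mL × 0.6557377 units/mL = 60.19672 units
Stage 3: 15 mL/hr × 6.3 hr = 94.5 mL → 94.5 mL × 0.6557377 units/mL = 61.96721 units
Total = 95.93443 + 60.19672 + 61.96721 = 218.0984 units

218 units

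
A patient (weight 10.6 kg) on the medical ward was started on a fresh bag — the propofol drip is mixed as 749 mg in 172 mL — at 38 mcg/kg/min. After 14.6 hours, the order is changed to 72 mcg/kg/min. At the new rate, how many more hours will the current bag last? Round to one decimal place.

Initial rate:
Dose = 38 mcg/kg/min × 10.6 kg = 402.8 mcg/min
402.8 mcg/min × 60 min/hr = 24168 mcg/hr
Concentration = 749 mg ÷ 172 mL = 4.354651 mg/mL = 4354.651 mcg/mL
Rate = 24168 mcg/hr ÷ 4354.651 mcg/mL = 5.549928 mL/hr
Volume infused so far = 5.549928 mL/hr × 14.6 hr = 81.02895 mL
Volume remaining = 172 − 81.02895 = 90.97105 mL
New rate:
Dose = 72 mcg/kg/min × 10.6 kg = 763.2 mcg/min
763.2 mcg/min × 60 min/hr = 45792 mcg/hr
Rate = 45792 mcg/hr ÷ 4354.651 mcg/mL = 10.51565 mL/hr
Time remaining = 90.97105 mL ÷ 10.51565 mL/hr = 8.651013 hr

8.7 hours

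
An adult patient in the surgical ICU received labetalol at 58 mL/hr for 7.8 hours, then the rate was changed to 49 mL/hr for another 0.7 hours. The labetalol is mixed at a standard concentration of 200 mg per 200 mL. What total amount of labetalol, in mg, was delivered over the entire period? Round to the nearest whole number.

Concentration = 200 mg ÷ 200 mL = 1 mg/mL
Stage 1: 58 mL/hr × 7.8 hr = 452.4 mL → 452.4 mL × 1 mg/mL = 452.4 mg
Stage 2: 49 mL/hr × 0.7 hr = 34.3 mL → 34.3 mL × 1 mg/mL = 34.3 mg
Total = 452.4 + 34.3 = 486.7 mg

487 mg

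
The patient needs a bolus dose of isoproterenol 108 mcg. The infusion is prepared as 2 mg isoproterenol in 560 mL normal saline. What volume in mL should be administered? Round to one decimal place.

30.2 mL

Concentration = 2 mg ÷ 560 mL = 0.003571429 mg/mL = 3.571429 mcg/mL
Volume = 108 mcg ÷ 3.571429 mcg/mL = 30.24 mL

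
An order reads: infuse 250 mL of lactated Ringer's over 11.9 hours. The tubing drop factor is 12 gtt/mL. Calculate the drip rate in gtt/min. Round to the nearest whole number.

250 mL ÷ (11.9 hr × 60 = 714 min) = 0.3501401 mL/min
0.3501401 mL/min × 12 gtt/mL = 4.201681 gtt/min

4 gtt/min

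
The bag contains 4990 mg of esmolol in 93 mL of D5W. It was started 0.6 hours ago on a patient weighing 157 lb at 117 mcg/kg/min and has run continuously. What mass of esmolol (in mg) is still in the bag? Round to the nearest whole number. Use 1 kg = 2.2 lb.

Weight = 157 lb ÷ 2.2 lb/kg = 71.36364 kg
Dose = 117 mcg/kg/min × 71.36364 kg = 8349.545 mcg/min
8349.545 mcg/min × 60 min/hr = 500972.7 mcg/hr
Concentration = 4990 mg ÷ 93 mL = 53.65591 mg/mL = 53655.91 mcg/mL
Rate = 500972.7 mcg/hr ÷ 53655.91 mcg/mL = 9.336766 mL/hr
Volume infused = 9.336766 mL/hr × 0.6 hr = 5.60206 mL
Volume remaining = 93 − 5.60206 = 87.39794 mL
Drug remaining = 87.39794 mL × 53655.91 mcg/mL = 4689416 mcg = 4689.416 mg

4689 mg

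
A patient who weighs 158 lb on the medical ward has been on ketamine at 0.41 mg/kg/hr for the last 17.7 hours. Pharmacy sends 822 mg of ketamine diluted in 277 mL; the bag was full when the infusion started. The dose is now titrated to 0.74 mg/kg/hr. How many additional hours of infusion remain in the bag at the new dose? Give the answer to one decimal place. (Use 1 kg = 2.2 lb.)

5.7 hours

Initial rate:
Weight = 158 lb ÷ 2.2 lb/kg = 71.81818 kg
Dose = 0.41 mg/kg/hr × 71.81818 kg = 29.44545 mg/hr
Concentration = 822 mg ÷ 277 mL = 2.967509 mg/mL
Rate = 29.44545 mg/hr ÷ 2.967509 mg/mL = 9.922617 mL/hr
Volume infused so far = 9.922617 mL/hr × 17.7 hr = 175.6303 mL
Volume remaining = 277 − 175.6303 = 101.3697 mL
New rate:
Dose = 0.74 mg/kg/hr × 71.81818 kg = 53.14545 mg/hr
Rate = 53.14545 mg/hr ÷ 2.967509 mg/mL = 17.90911 mL/hr
Time remaining = 101.3697 mL ÷ 17.90911 mL/hr = 5.660229 hr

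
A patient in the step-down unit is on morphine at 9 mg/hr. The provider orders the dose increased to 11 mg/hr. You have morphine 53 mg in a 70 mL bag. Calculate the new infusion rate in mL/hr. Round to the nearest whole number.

Concentration = 53 mg ÷ 70 mL = 0.7571429 mg/mL
Rate = 11 mg/hr ÷ 0.7571429 mg/mL = 14.5283 mL/hr

15 mL/hr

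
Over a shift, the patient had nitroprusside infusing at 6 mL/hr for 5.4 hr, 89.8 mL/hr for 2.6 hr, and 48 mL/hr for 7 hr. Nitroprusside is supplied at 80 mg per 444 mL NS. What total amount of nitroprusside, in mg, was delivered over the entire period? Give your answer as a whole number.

108 mg

Concentration = 80 mg ÷ 444 mL = 0.1801802 mg/mL
Stage 1: 6 mL/hr × 5.4 hr = 32.4 mL → 32.4 mL × 0.1801802 mg/mL = 5.837838 mg
Stage 2: 89.8 mL/hr × 2.6 hr = 233.48 mL → 233.48 mL × 0.1801802 mg/mL = 42.06847 mg
Stage 3: 48 mL/hr × 7 hr = 336 mL → 336 mL × 0.1801802 mg/mL = 60.54054 mg
Total = 5.837838 + 42.06847 + 60.54054 = 108.4468 mg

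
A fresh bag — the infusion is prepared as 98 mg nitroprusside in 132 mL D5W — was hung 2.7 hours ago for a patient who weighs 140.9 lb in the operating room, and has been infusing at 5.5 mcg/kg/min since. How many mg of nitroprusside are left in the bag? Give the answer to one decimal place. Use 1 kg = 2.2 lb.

Weight = 140.9 lb ÷ 2.2 lb/kg = 64.04545 kg
Dose = 5.5 mcg/kg/min × 64.04545 kg = 352.25 mcg/min
352.25 mcg/min × 60 min/hr = 21135 mcg/hr
Concentration = 98 mg ÷ 132 mL = 0.7424242 mg/mL = 742.4242 mcg/mL
Rate = 21135 mcg/hr ÷ 742.4242 mcg/mL = 28.46755 mL/hr
Volume infused = 28.46755 mL/hr × 2.7 hr = 76.86239 mL
Volume remaining = 132 − 76.86239 = 55.13761 mL
Drug remaining = 55.13761 mL × 742.4242 mcg/mL = 40935.5 mcg = 40.9355 mg

40.9 mg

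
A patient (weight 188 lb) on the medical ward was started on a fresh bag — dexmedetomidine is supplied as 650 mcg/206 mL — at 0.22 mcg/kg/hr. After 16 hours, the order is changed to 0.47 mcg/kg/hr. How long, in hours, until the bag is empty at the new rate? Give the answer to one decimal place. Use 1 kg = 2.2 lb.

Initial rate:
Weight = 188 lb ÷ 2.2 lb/kg = 85.45455 kg
Dose = 0.22 mcg/kg/hr × 85.45455 kg = 18.8 mcg/hr
Concentration = 650 mcg ÷ 206 mL = 3.15534 mcg/mL
Rate = 18.8 mcg/hr ÷ 3.15534 mcg/mL = 5.958154 mL/hr
Volume infused so far = 5.958154 mL/hr × 16 hr = 95.33046 mL
Volume remaining = 206 − 95.33046 = 110.6695 mL
New rate:
Dose = 0.47 mcg/kg/hr × 85.45455 kg = 40.16364 mcg/hr
Rate = 40.16364 mcg/hr ÷ 3.15534 mcg/mL = 12.72878 mL/hr
Time remaining = 110.6695 mL ÷ 12.72878 mL/hr = 8.694432 hr

8.7 hours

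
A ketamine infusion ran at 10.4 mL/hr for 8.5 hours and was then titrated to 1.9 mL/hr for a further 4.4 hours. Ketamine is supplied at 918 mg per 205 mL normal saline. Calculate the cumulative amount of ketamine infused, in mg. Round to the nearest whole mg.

433 mg

Concentration = 918 mg ÷ 205 mL = 4.478049 mg/mL
Stage 1: 10.4 mL/hr × 8.5 hr = 88.4 mL → 88.4 mL × 4.478049 mg/mL = 395.8595 mg
Stage 2: 1.9 mL/hr × 4.4 hr = 8.36 mL → 8.36 mL × 4.478049 mg/mL = 37.43649 mg
Total = 395.8595 + 37.43649 = 433.296 mg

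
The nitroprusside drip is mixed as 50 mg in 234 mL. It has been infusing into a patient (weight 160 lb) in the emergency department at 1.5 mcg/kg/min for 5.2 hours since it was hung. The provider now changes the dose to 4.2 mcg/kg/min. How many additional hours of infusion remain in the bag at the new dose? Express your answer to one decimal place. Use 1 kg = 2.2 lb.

Initial rate:
Weight = 160 lb ÷ 2.2 lb/kg = 72.72727 kg
Dose = 1.5 mcg/kg/min × 72.72727 kg = 109.0909 mcg/min
109.0909 mcg/min × 60 min/hr = 6545.455 mcg/hr
Concentration = 50 mg ÷ 234 mL = 0.2136752 mg/mL = 213.6752 mcg/mL
Rate = 6545.455 mcg/hr ÷ 213.6752 mcg/mL = 30.63273 mL/hr
Volume infused so far = 30.63273 mL/hr × 5.2 hr = 159.2902 mL
Volume remaining = 234 − 159.2902 = 74.70982 mL
New rate:
Dose = 4.2 mcg/kg/min × 72.72727 kg = 305.4545 mcg/min
305.4545 mcg/min × 60 min/hr = 18327.27 mcg/hr
Rate = 18327.27 mcg/hr ÷ 213.6752 mcg/mL = 85.77164 mL/hr
Time remaining = 74.70982 mL ÷ 85.77164 mL/hr = 0.8710317 hr

0.9 hours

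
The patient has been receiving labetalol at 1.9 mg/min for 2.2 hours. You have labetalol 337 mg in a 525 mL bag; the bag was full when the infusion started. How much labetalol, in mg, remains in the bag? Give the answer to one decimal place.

1.9 mg/min × 60 min/hr = 114 mg/hr
Concentration = 337 mg ÷ 525 mL = 0.6419048 mg/mL
Rate = 114 mg/hr ÷ 0.6419048 mg/mL = 177.5964 mL/hr
Volume infused = 177.5964 mL/hr × 2.2 hr = 390.7122 mL
Volume remaining = 525 − 390.7122 = 134.2878 mL
Drug remaining = 134.2878 mL × 0.6419048 mg/mL = 86.2 mg

86.2 mg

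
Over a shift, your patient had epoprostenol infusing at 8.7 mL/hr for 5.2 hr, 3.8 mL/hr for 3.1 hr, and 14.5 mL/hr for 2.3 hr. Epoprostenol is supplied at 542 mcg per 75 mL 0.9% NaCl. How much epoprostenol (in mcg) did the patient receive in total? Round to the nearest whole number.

653 mcg

Concentration = 542 mcg ÷ 75 mL = 7.226667 mcg/mL
Stage 1: 8.7 mL/hr × 5.2 hr = 45.24 mL → 45.24 mL × 7.226667 mcg/mL = 326.9344 mcg
Stage 2: 3.8 mL/hr × 3.1 hr = 11.78 mL → 11.78 mL × 7.226667 mcg/mL = 85.13013 mcg
Stage 3: 14.5 mL/hr × 2.3 hr = 33.35 mL → 33.35 mL × 7.226667 mcg/mL = 241.0093 mcg
Total = 326.9344 + 85.13013 + 241.0093 = 653.0739 mcg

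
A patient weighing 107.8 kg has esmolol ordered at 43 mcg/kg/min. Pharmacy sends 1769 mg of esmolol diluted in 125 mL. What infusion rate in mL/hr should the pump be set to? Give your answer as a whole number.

Dose = 43 mcg/kg/min × 107.8 kg = 4635.4 mcg/min
4635.4 mcg/min × 60 min/hr = 278124 mcg/hr
Concentration = 1769 mg ÷ 125 mL = 14.152 mg/mL = 14152 mcg/mL
Rate = 278124 mcg/hr ÷ 14152 mcg/mL = 19.65263 mL/hr

20 mL/hr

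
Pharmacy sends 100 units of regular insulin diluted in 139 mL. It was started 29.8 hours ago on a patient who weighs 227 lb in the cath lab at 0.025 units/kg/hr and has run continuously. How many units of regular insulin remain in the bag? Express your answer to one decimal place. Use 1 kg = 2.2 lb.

23.1 units

Weight = 227 lb ÷ 2.2 lb/kg = 103.1818 kg
Dose = 0.025 units/kg/hr × 103.1818 kg = 2.579545 units/hr
Concentration = 100 units ÷ 139 mL = 0.7194245 units/mL
Rate = 2.579545 units/hr ÷ 0.7194245 units/mL = 3.585568 mL/hr
Volume infused = 3.585568 mL/hr × 29.8 hr = 106.8499 mL
Volume remaining = 139 − 106.8499 = 32.15007 mL
Drug remaining = 32.15007 mL × 0.7194245 units/mL = 23.12955 units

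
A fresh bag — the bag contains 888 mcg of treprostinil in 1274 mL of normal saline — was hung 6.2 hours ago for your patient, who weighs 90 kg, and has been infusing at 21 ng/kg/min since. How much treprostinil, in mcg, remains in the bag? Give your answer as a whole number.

185 mcg

Dose = 21 ng/kg/min × 90 kg = 1890 ng/min
1890 ng/min × 60 min/hr = 113400 ng/hr
Concentration = 888 mcg ÷ 1274 mL = 0.6970173 mcg/mL = 697.0173 ng/mL
Rate = 113400 ng/hr ÷ 697.0173 ng/mL = 162.6932 mL/hr
Volume infused = 162.6932 mL/hr × 6.2 hr = 1008.698 mL
Volume remaining = 1274 − 1008.698 = 265.3019 mL
Drug remaining = 265.3019 mL × 697.0173 ng/mL = 184920 ng = 184.92 mcg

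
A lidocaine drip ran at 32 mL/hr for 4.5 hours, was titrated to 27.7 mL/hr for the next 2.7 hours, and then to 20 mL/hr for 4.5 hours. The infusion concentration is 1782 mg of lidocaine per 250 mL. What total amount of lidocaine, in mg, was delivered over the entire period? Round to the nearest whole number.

Concentration = 1782 mg ÷ 250 mL = 7.128 mg/mL
Stage 1: 32 mL/hr × 4.5 hr = 144 mL → 144 mL × 7.128 mg/mL = 1026.432 mg
Stage 2: 27.7 mL/hr × 2.7 hr = 74.79 mL → 74.79 mL × 7.128 mg/mL = 533.1031 mg
Stage 3: 20 mL/hr × 4.5 hr = 90 mL → 90 mL × 7.128 mg/mL = 641.52 mg
Total = 1026.432 + 533.1031 + 641.52 = 2201.055 mg

2201 mg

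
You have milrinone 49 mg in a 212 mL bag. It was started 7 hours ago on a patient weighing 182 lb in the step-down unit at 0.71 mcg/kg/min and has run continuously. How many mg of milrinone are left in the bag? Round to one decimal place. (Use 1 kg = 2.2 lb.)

Weight = 182 lb ÷ 2.2 lb/kg = 82.72727 kg
Dose = 0.71 mcg/kg/min × 82.72727 kg = 58.73636 mcg/min
58.73636 mcg/min × 60 min/hr = 3524.182 mcg/hr
Concentration = 49 mg ÷ 212 mL = 0.2311321 mg/mL = 231.1321 mcg/mL
Rate = 3524.182 mcg/hr ÷ 231.1321 mcg/mL = 15.24748 mL/hr
Volume infused = 15.24748 mL/hr × 7 hr = 106.7324 mL
Volume remaining = 212 − 106.7324 = 105.2676 mL
Drug remaining = 105.2676 mL × 231.1321 mcg/mL = 24330.73 mcg = 24.33073 mg

24.3 mg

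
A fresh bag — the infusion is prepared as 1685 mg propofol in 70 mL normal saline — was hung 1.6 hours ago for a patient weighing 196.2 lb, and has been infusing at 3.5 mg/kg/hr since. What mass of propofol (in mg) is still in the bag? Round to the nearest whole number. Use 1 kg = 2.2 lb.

Weight = 196.2 lb ÷ 2.2 lb/kg = 89.18182 kg
Dose = 3.5 mg/kg/hr × 89.18182 kg = 312.1364 mg/hr
Concentration = 1685 mg ÷ 70 mL = 24.07143 mg/mL
Rate = 312.1364 mg/hr ÷ 24.07143 mg/mL = 12.96709 mL/hr
Volume infused = 12.96709 mL/hr × 1.6 hr = 20.74734 mL
Volume remaining = 70 − 20.74734 = 49.25266 mL
Drug remaining = 49.25266 mL × 24.07143 mg/mL = 1185.582 mg

1186 mg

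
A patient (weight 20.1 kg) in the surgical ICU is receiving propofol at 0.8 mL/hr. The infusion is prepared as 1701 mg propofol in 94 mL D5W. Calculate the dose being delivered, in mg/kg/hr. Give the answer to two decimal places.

Concentration = 1701 mg ÷ 94 mL = 18.09574 mg/mL
Drug rate = 0.8 mL/hr × 18.09574 mg/mL = 14.4766 mg/hr
14.4766 mg/hr ÷ 20.1 kg = 0.7202286 mg/kg/hr

0.72 mg/kg/hr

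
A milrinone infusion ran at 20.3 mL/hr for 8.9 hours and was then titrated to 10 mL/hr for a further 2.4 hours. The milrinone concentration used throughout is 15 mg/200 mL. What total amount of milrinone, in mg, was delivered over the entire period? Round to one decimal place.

15.4 mg

Concentration = 15 mg ÷ 200 mL = 0.075 mg/mL
Stage 1: 20.3 mL/hr × 8.9 hr = 180.67 mL → 180.67 mL × 0.075 mg/mL = 13.55025 mg
Stage 2: 10 mL/hr × 2.4 hr = 24 mL → 24 mL × 0.075 mg/mL = 1.8 mg
Total = 13.55025 + 1.8 = 15.35025 mg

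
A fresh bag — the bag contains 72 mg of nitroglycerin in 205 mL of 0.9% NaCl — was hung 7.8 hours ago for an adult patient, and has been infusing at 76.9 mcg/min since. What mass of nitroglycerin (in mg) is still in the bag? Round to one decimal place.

76.9 mcg/min × 60 min/hr = 4614 mcg/hr
Concentration = 72 mg ÷ 205 mL = 0.3512195 mg/mL = 351.2195 mcg/mL
Rate = 4614 mcg/hr ÷ 351.2195 mcg/mL = 13.13708 mL/hr
Volume infused = 13.13708 mL/hr × 7.8 hr = 102.4692 mL
Volume remaining = 205 − 102.4692 = 102.5308 mL
Drug remaining = 102.5308 mL × 351.2195 mcg/mL = 36010.8 mcg = 36.0108 mg

36.0 mg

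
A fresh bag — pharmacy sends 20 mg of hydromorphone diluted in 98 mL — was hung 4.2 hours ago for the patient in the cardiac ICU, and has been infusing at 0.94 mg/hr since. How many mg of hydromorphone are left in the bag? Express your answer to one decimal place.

Concentration = 20 mg ÷ 98 mL = 0.2040816 mg/mL
Rate = 0.94 mg/hr ÷ 0.2040816 mg/mL = 4.606 mL/hr
Volume infused = 4.606 mL/hr × 4.2 hr = 19.3452 mL
Volume remaining = 98 − 19.3452 = 78.6548 mL
Drug remaining = 78.6548 mL × 0.2040816 mg/mL = 16.052 mg

16.1 mg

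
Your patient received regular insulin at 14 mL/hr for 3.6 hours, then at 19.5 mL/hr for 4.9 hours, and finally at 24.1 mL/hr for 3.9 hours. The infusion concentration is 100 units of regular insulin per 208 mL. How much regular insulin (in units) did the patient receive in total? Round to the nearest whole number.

115 units

Concentration = 100 units ÷ 208 mL = 0.4807692 units/mL
Stage 1: 14 mL/hr × 3.6 hr = 50.4 mL → 50.4 mL × 0.4807692 units/mL = 24.23077 units
Stage 2: 19.5 mL/hr × 4.9 hr = 95.55 mL → 95.55 mL × 0.4807692 units/mL = 45.9375 units
Stage 3: 24.1 mL/hr × 3.9 hr = 93.99 mL → 93.99 mL × 0.4807692 units/mL = 45.1875 units
Total = 24.23077 + 45.9375 + 45.1875 = 115.3558 units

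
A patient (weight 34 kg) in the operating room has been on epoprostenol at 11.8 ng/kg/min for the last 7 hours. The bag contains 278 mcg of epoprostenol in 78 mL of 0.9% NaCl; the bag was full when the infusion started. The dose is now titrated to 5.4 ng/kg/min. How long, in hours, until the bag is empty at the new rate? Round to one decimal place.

9.9 hours

Initial rate:
Dose = 11.8 ng/kg/min × 34 kg = 401.2 ng/min
401.2 ng/min × 60 min/hr = 24072 ng/hr
Concentration = 278 mcg ÷ 78 mL = 3.564103 mcg/mL = 3564.103 ng/mL
Rate = 24072 ng/hr ÷ 3564.103 ng/mL = 6.754014 mL/hr
Volume infused so far = 6.754014 mL/hr × 7 hr = 47.2781 mL
Volume remaining = 78 − 47.2781 = 30.7219 mL
New rate:
Dose = 5.4 ng/kg/min × 34 kg = 183.6 ng/min
183.6 ng/min × 60 min/hr = 11016 ng/hr
Rate = 11016 ng/hr ÷ 3564.103 ng/mL = 3.09082 mL/hr
Time remaining = 30.7219 mL ÷ 3.09082 mL/hr = 9.939724 hr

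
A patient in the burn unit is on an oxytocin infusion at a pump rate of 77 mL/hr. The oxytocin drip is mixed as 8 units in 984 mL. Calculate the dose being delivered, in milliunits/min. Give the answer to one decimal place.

10.4 milliunits/min

Concentration = 8 units ÷ 984 mL = 0.008130081 units/mL = 8.130081 milliunits/mL
Drug rate = 77 mL/hr × 8.130081 milliunits/mL = 626.0163 milliunits/hr
626.0163 milliunits/hr ÷ 60 min/hr = 10.4336 milliunits/min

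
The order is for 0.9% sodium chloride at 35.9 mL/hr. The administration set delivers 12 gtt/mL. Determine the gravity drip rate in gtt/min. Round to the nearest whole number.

7 gtt/min

35.9 mL/hr ÷ 60 min/hr = 0.5983333 mL/min
0.5983333 mL/min × 12 gtt/mL = 7.18 gtt/min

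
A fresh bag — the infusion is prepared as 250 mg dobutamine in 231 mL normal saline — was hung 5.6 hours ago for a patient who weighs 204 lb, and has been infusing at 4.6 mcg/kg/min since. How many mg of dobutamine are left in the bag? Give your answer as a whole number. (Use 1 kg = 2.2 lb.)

107 mg

Weight = 204 lb ÷ 2.2 lb/kg = 92.72727 kg
Dose = 4.6 mcg/kg/min × 92.72727 kg = 426.5455 mcg/min
426.5455 mcg/min × 60 min/hr = 25592.73 mcg/hr
Concentration = 250 mg ÷ 231 mL = 1.082251 mg/mL = 1082.251 mcg/mL
Rate = 25592.73 mcg/hr ÷ 1082.251 mcg/mL = 23.64768 mL/hr
Volume infused = 23.64768 mL/hr × 5.6 hr = 132.427 mL
Volume remaining = 231 − 132.427 = 98.57299 mL
Drug remaining = 98.57299 mL × 1082.251 mcg/mL = 106680.7 mcg = 106.6807 mg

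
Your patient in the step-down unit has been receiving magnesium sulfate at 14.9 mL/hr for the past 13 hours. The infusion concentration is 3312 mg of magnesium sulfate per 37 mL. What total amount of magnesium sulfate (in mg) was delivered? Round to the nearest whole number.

17339 mg

Concentration = 3312 mg ÷ 37 mL = 89.51351 mg/mL
Drug rate = 14.9 mL/hr × 89.51351 mg/mL = 1333.751 mg/hr
Total = 1333.751 mg/hr × 13 hr = 17338.77 mg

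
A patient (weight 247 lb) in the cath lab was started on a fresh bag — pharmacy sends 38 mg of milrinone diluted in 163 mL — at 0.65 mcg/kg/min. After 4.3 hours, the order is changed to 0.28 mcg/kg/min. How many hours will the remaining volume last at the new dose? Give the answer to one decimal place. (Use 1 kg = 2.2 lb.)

Initial rate:
Weight = 247 lb ÷ 2.2 lb/kg = 112.2727 kg
Dose = 0.65 mcg/kg/min × 112.2727 kg = 72.97727 mcg/min
72.97727 mcg/min × 60 min/hr = 4378.636 mcg/hr
Concentration = 38 mg ÷ 163 mL = 0.2331288 mg/mL = 233.1288 mcg/mL
Rate = 4378.636 mcg/hr ÷ 233.1288 mcg/mL = 18.78205 mL/hr
Volume infused so far = 18.78205 mL/hr × 4.3 hr = 80.7628 mL
Volume remaining = 163 − 80.7628 = 82.2372 mL
New rate:
Dose = 0.28 mcg/kg/min × 112.2727 kg = 31.43636 mcg/min
31.43636 mcg/min × 60 min/hr = 1886.182 mcg/hr
Rate = 1886.182 mcg/hr ÷ 233.1288 mcg/mL = 8.090727 mL/hr
Time remaining = 82.2372 mL ÷ 8.090727 mL/hr = 10.16438 hr

10.2 hours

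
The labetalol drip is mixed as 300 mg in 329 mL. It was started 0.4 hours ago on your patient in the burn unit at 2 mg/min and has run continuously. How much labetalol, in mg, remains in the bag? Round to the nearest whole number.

252 mg

2 mg/min × 60 min/hr = 120 mg/hr
Concentration = 300 mg ÷ 329 mL = 0.9118541 mg/mL
Rate = 120 mg/hr ÷ 0.9118541 mg/mL = 131.6 mL/hr
Volume infused = 131.6 mL/hr × 0.4 hr = 52.64 mL
Volume remaining = 329 − 52.64 = 276.36 mL
Drug remaining = 276.36 mL × 0.9118541 mg/mL = 252 mg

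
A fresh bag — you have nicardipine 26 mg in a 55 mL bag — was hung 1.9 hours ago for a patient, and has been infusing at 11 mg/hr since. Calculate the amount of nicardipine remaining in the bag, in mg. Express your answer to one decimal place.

Concentration = 26 mg ÷ 55 mL = 0.4727273 mg/mL
Rate = 11 mg/hr ÷ 0.4727273 mg/mL = 23.26923 mL/hr
Volume infused = 23.26923 mL/hr × 1.9 hr = 44.21154 mL
Volume remaining = 55 − 44.21154 = 10.78846 mL
Drug remaining = 10.78846 mL × 0.4727273 mg/mL = 5.1 mg

5.1 mg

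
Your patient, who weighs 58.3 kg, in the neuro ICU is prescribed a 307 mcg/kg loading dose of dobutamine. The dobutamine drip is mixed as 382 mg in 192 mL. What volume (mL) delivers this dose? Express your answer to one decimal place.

9.0 mL

Dose = 307 mcg/kg × 58.3 kg = 17898.1 mcg
Concentration = 382 mg ÷ 192 mL = 1.989583 mg/mL = 1989.583 mcg/mL
Volume = 17898.1 mcg ÷ 1989.583 mcg/mL = 8.995904 mL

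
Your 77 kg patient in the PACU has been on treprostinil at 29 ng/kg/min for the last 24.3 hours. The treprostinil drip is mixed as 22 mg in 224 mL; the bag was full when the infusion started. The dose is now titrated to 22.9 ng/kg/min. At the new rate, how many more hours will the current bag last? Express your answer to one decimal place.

Initial rate:
Dose = 29 ng/kg/min × 77 kg = 2233 ng/min
2233 ng/min × 60 min/hr = 133980 ng/hr
Concentration = 22 mg ÷ 224 mL = 0.09821429 mg/mL = 98214.29 ng/mL
Rate = 133980 ng/hr ÷ 98214.29 ng/mL = 1.36416 mL/hr
Volume infused so far = 1.36416 mL/hr × 24.3 hr = 33.14909 mL
Volume remaining = 224 − 33.14909 = 190.8509 mL
New rate:
Dose = 22.9 ng/kg/min × 77 kg = 1763.3 ng/min
1763.3 ng/min × 60 min/hr = 105798 ng/hr
Rate = 105798 ng/hr ÷ 98214.29 ng/mL = 1.077216 mL/hr
Time remaining = 190.8509 mL ÷ 1.077216 mL/hr = 177.1705 hr

177.2 hours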